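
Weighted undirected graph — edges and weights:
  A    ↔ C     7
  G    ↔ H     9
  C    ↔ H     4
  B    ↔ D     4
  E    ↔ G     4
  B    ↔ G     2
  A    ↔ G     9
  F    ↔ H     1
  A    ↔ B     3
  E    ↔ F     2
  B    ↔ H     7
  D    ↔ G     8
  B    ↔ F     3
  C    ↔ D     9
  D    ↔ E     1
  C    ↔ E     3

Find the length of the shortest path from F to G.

Comparing a few candidate routes:
F-E-D-B-G: 2 + 1 + 4 + 2 = 9
F-B-G: 3 + 2 = 5
F-E-D-G: 2 + 1 + 8 = 11
F-H-B-G: 1 + 7 + 2 = 10
F-H-G: 1 + 9 = 10
F-E-G: 2 + 4 = 6
The minimum is 5.

5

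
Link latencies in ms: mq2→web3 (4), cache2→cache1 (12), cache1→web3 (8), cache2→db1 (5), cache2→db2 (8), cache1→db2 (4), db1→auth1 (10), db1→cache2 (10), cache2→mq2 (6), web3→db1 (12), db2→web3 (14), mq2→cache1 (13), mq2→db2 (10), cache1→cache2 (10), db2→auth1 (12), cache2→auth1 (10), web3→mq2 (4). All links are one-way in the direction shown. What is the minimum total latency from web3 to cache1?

Paths from web3 to cache1:
web3-db1-cache2-mq2-cache1: 12 + 10 + 6 + 13 = 41
web3-db1-cache2-cache1: 12 + 10 + 12 = 34
web3-mq2-cache1: 4 + 13 = 17
Best route has total 17 ms.

17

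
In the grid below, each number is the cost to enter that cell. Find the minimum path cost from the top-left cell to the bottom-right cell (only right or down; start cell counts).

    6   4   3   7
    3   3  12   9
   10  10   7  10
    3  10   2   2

33

Path (0,0) → (1,0) → (1,1) → (2,1) → (2,2) → (3,2) → (3,3): 6 + 3 + 3 + 10 + 7 + 2 + 2 = 33.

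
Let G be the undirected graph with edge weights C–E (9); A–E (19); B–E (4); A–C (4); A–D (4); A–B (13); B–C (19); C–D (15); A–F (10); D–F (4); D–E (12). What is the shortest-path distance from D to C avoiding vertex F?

A few of the D→C routes:
D-C: 15
D-A-B-E-C: 4 + 13 + 4 + 9 = 30
D-E-C: 12 + 9 = 21
D-A-C: 4 + 4 = 8
The minimum is 8.

8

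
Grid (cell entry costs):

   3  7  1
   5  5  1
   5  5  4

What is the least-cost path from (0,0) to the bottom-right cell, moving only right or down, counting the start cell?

Cheapest: (0,0) (0,1) (0,2) (1,2) (2,2)
  3 + 7 + 1 + 1 + 4 = 16

16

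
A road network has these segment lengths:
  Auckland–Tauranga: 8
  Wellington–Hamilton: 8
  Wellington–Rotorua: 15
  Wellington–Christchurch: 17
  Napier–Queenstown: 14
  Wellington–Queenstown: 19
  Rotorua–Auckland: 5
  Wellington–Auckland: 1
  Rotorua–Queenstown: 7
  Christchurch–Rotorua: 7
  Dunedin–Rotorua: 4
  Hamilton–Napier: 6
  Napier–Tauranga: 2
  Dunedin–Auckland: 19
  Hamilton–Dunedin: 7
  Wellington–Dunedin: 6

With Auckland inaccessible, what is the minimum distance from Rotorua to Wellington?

10

A few of the Rotorua→Wellington routes:
Rotorua-Wellington: 15
Rotorua-Dunedin-Wellington: 4 + 6 = 10
Rotorua-Dunedin-Hamilton-Wellington: 4 + 7 + 8 = 19
Best route has total 10.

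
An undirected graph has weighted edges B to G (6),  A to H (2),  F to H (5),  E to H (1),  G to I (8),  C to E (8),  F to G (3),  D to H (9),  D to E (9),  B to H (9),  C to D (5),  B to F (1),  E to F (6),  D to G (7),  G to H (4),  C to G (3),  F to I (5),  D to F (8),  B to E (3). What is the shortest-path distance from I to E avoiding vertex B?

A few of the I→E routes:
I - F - E: 5 + 6 = 11
I - G - H - E: 8 + 4 + 1 = 13
I - G - F - E: 8 + 3 + 6 = 17
I - F - G - H - E: 5 + 3 + 4 + 1 = 13
I - F - H - E: 5 + 5 + 1 = 11
Best route has total 11.

11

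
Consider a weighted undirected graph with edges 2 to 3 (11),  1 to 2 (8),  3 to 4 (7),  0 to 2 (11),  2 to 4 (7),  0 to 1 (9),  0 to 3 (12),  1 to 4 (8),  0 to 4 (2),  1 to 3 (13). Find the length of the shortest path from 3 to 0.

9

A few of the 3→0 routes:
3 → 2 → 4 → 0: 11 + 7 + 2 = 20
3 → 0: 12
3 → 2 → 0: 11 + 11 = 22
3 → 4 → 0: 7 + 2 = 9
The minimum is 9.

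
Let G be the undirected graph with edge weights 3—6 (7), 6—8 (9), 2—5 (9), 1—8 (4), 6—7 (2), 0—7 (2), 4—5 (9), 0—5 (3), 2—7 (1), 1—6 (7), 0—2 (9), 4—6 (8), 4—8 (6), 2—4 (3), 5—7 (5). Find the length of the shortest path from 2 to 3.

Comparing a few candidate routes:
2 → 7 → 6 → 3: 1 + 2 + 7 = 10
2 → 0 → 7 → 6 → 3: 9 + 2 + 2 + 7 = 20
2 → 4 → 6 → 3: 3 + 8 + 7 = 18
2 → 4 → 8 → 6 → 3: 3 + 6 + 9 + 7 = 25
2 → 5 → 7 → 6 → 3: 9 + 5 + 2 + 7 = 23
2 → 5 → 0 → 7 → 6 → 3: 9 + 3 + 2 + 2 + 7 = 23
The minimum is 10.

10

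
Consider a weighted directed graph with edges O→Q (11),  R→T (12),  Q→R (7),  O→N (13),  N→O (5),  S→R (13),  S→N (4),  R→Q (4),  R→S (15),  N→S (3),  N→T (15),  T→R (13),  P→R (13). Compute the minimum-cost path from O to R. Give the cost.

Candidate routes:
O -> N -> S -> R: 13 + 3 + 13 = 29
O -> Q -> R: 11 + 7 = 18
O -> N -> T -> R: 13 + 15 + 13 = 41
The minimum is 18.

18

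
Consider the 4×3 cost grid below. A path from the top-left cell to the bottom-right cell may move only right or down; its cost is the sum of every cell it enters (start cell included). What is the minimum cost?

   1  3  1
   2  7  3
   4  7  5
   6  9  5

18

Path r0c0 -> r0c1 -> r0c2 -> r1c2 -> r2c2 -> r3c2: 1 + 3 + 1 + 3 + 5 + 5 = 18.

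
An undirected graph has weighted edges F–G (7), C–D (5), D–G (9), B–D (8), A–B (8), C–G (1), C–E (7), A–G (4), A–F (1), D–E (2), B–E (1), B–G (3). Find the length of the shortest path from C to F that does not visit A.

8

A few of the C→F routes:
C→G→F: 1 + 7 = 8
C→D→E→B→G→F: 5 + 2 + 1 + 3 + 7 = 18
C→E→B→G→F: 7 + 1 + 3 + 7 = 18
The minimum is 8.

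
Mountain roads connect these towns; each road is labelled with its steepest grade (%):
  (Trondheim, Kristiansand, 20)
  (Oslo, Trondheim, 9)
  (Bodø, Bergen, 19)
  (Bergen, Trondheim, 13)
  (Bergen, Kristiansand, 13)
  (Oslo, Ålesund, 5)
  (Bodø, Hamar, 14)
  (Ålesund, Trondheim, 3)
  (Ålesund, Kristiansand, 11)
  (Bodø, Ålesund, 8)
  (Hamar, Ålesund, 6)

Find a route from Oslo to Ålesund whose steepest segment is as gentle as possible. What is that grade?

5

Checking several routes:
Oslo-Ålesund: max(5) = 5
Oslo-Trondheim-Bergen-Kristiansand-Ålesund: max(9, 13, 13, 11) = 13
Oslo-Trondheim-Ålesund: max(9, 3) = 9
Best route has worst link 5%.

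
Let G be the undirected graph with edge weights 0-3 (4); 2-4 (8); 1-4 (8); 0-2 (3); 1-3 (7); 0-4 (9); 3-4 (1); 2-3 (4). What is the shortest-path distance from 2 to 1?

11

A few of the 2→1 routes:
2 - 3 - 1: 4 + 7 = 11
2 - 0 - 3 - 1: 3 + 4 + 7 = 14
2 - 3 - 4 - 1: 4 + 1 + 8 = 13
Shortest: 11.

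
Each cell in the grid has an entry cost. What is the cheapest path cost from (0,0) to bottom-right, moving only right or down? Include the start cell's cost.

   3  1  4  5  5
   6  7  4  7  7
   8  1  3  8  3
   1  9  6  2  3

Path [0,0] -> [0,1] -> [0,2] -> [1,2] -> [2,2] -> [3,2] -> [3,3] -> [3,4]: 3 + 1 + 4 + 4 + 3 + 6 + 2 + 3 = 26.
(Top row then right column would cost 31.)

26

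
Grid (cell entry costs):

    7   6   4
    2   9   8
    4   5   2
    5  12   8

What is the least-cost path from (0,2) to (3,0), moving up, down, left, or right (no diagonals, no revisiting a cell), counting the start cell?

28

Take [0,2] [0,1] [0,0] [1,0] [2,0] [3,0] for a total of 4 + 6 + 7 + 2 + 4 + 5 = 28.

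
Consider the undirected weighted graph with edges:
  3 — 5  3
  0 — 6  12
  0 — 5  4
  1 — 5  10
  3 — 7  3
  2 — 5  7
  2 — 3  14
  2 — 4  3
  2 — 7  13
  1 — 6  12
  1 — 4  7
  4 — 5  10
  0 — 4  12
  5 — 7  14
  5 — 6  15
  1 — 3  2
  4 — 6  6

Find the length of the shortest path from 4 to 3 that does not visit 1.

13

Checking several routes:
4 -> 2 -> 7 -> 3: 3 + 13 + 3 = 19
4 -> 0 -> 5 -> 3: 12 + 4 + 3 = 19
4 -> 2 -> 3: 3 + 14 = 17
4 -> 2 -> 5 -> 3: 3 + 7 + 3 = 13
4 -> 5 -> 3: 10 + 3 = 13
Best route has total 13.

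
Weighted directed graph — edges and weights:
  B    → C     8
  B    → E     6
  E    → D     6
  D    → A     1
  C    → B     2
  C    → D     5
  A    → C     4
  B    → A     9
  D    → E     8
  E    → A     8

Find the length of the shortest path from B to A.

9

A few of the B→A routes:
B -> A: 9
B -> C -> D -> A: 8 + 5 + 1 = 14
B -> E -> D -> A: 6 + 6 + 1 = 13
Best route has total 9.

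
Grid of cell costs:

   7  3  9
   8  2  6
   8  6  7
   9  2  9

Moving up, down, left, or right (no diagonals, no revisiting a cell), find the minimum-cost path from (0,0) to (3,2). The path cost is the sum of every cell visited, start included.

Take r0c0→r0c1→r1c1→r2c1→r3c1→r3c2 for a total of 7 + 3 + 2 + 6 + 2 + 9 = 29.

29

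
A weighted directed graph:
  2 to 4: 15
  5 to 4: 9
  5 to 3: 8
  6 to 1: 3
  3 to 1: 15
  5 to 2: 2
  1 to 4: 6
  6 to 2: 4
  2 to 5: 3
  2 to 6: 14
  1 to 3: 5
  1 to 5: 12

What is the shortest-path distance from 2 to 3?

11

Routes from 2 to 3:
2→5→3: 3 + 8 = 11
2→6→1→3: 14 + 3 + 5 = 22
2→6→1→5→3: 14 + 3 + 12 + 8 = 37
The minimum is 11.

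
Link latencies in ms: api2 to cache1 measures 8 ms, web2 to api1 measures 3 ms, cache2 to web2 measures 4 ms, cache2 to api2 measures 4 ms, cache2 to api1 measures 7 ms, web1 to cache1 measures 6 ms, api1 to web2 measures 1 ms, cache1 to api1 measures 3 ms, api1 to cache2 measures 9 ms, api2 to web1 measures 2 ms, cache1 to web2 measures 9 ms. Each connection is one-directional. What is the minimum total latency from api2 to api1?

A few of the api2→api1 routes:
api2→web1→cache1→api1: 2 + 6 + 3 = 11
api2→cache1→api1: 8 + 3 = 11
api2→web1→cache1→web2→api1: 2 + 6 + 9 + 3 = 20
Best route has total 11 ms.

11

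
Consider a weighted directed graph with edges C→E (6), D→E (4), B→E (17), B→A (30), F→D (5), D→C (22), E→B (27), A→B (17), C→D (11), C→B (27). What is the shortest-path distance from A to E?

Candidate routes:
A→B→E: 17 + 17 = 34
Best route has total 34.

34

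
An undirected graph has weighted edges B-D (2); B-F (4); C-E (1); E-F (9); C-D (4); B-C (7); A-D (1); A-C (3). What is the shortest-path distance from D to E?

5

Some routes from D to E:
D-B-F-E: 2 + 4 + 9 = 15
D-B-C-E: 2 + 7 + 1 = 10
D-A-C-E: 1 + 3 + 1 = 5
D-C-B-F-E: 4 + 7 + 4 + 9 = 24
D-C-E: 4 + 1 = 5
The minimum is 5.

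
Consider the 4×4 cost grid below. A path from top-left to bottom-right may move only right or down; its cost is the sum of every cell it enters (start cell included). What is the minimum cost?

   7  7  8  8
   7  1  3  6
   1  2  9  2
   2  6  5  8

Path [0,0] -> [0,1] -> [1,1] -> [1,2] -> [1,3] -> [2,3] -> [3,3]: 7 + 7 + 1 + 3 + 6 + 2 + 8 = 34.

34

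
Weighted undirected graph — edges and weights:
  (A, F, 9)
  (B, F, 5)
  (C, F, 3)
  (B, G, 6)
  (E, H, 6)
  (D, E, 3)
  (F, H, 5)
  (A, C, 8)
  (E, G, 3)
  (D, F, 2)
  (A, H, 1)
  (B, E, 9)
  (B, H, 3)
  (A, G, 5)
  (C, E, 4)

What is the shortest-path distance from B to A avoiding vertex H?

Checking several routes:
B → F → C → E → G → A: 5 + 3 + 4 + 3 + 5 = 20
B → F → A: 5 + 9 = 14
B → F → C → A: 5 + 3 + 8 = 16
B → F → D → E → G → A: 5 + 2 + 3 + 3 + 5 = 18
B → G → A: 6 + 5 = 11
B → E → G → A: 9 + 3 + 5 = 17
Shortest: 11.

11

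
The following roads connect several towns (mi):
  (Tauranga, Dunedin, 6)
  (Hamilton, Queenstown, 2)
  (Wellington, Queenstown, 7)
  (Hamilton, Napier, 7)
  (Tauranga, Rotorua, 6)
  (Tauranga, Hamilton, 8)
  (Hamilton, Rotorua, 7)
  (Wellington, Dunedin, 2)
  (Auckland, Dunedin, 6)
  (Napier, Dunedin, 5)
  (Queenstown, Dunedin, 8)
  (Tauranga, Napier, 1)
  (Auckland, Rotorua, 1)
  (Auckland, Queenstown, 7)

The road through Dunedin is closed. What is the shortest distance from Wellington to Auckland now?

Routes from Wellington to Auckland avoiding Dunedin:
Wellington -> Queenstown -> Hamilton -> Tauranga -> Rotorua -> Auckland: 7 + 2 + 8 + 6 + 1 = 24
Wellington -> Queenstown -> Auckland: 7 + 7 = 14
Wellington -> Queenstown -> Hamilton -> Rotorua -> Auckland: 7 + 2 + 7 + 1 = 17
Wellington -> Queenstown -> Hamilton -> Napier -> Tauranga -> Rotorua -> Auckland: 7 + 2 + 7 + 1 + 6 + 1 = 24
Shortest: 14 mi.

14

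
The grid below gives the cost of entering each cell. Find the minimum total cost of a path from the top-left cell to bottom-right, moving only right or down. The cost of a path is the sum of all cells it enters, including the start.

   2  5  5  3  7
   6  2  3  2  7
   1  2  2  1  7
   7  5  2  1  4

19

One optimal route is [0,0] [0,1] [1,1] [2,1] [2,2] [2,3] [3,3] [3,4].
Its cost is 2 + 5 + 2 + 2 + 2 + 1 + 1 + 4 = 19.
For comparison, the top-then-right route costs 40.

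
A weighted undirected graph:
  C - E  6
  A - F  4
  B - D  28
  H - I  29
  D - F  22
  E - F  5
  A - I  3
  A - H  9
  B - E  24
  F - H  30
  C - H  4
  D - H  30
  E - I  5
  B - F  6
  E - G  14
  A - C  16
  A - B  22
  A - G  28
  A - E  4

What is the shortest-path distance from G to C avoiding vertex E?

Comparing a few candidate routes:
G -> A -> C: 28 + 16 = 44
G -> A -> H -> C: 28 + 9 + 4 = 41
G -> A -> F -> H -> C: 28 + 4 + 30 + 4 = 66
G -> A -> I -> H -> C: 28 + 3 + 29 + 4 = 64
Shortest: 41.

41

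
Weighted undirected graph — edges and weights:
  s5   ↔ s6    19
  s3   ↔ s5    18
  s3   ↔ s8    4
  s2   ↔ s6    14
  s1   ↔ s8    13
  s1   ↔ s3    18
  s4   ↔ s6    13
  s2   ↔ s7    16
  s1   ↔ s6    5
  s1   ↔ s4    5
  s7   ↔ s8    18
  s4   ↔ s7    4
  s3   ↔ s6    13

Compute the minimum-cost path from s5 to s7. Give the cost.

33

Comparing a few candidate routes:
s5-s3-s1-s4-s7: 18 + 18 + 5 + 4 = 45
s5-s3-s8-s7: 18 + 4 + 18 = 40
s5-s3-s6-s1-s4-s7: 18 + 13 + 5 + 5 + 4 = 45
s5-s6-s1-s4-s7: 19 + 5 + 5 + 4 = 33
s5-s6-s4-s7: 19 + 13 + 4 = 36
s5-s3-s8-s1-s4-s7: 18 + 4 + 13 + 5 + 4 = 44
The minimum is 33.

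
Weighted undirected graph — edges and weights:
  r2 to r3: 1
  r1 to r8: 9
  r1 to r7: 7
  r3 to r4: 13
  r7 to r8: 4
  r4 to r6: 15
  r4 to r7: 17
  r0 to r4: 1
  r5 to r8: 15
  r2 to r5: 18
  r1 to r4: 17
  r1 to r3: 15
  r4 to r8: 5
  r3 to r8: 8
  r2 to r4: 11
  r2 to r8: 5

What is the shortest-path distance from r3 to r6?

26

Comparing a few candidate routes:
r3→r8→r2→r4→r6: 8 + 5 + 11 + 15 = 39
r3→r2→r4→r6: 1 + 11 + 15 = 27
r3→r4→r6: 13 + 15 = 28
r3→r2→r8→r4→r6: 1 + 5 + 5 + 15 = 26
r3→r8→r4→r6: 8 + 5 + 15 = 28
r3→r2→r8→r7→r4→r6: 1 + 5 + 4 + 17 + 15 = 42
Best route has total 26.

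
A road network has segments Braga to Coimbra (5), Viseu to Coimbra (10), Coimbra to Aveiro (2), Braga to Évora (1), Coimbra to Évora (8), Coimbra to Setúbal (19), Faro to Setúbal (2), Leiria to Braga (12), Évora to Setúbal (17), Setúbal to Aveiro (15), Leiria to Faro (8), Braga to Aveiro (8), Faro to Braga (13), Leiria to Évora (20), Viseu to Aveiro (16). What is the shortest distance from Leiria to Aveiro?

Some routes from Leiria to Aveiro:
Leiria -> Faro -> Setúbal -> Aveiro: 8 + 2 + 15 = 25
Leiria -> Braga -> Coimbra -> Aveiro: 12 + 5 + 2 = 19
Leiria -> Évora -> Braga -> Coimbra -> Aveiro: 20 + 1 + 5 + 2 = 28
Leiria -> Faro -> Braga -> Coimbra -> Aveiro: 8 + 13 + 5 + 2 = 28
Leiria -> Braga -> Aveiro: 12 + 8 = 20
Leiria -> Braga -> Évora -> Coimbra -> Aveiro: 12 + 1 + 8 + 2 = 23
Shortest: 19 km.

19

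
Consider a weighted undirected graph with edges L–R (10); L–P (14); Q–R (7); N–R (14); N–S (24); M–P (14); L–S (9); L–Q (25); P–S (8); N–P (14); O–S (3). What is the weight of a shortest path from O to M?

25

Comparing a few candidate routes:
O → S → P → M: 3 + 8 + 14 = 25
O → S → N → R → L → P → M: 3 + 24 + 14 + 10 + 14 + 14 = 79
O → S → L → R → N → P → M: 3 + 9 + 10 + 14 + 14 + 14 = 64
O → S → L → Q → R → N → P → M: 3 + 9 + 25 + 7 + 14 + 14 + 14 = 86
O → S → N → P → M: 3 + 24 + 14 + 14 = 55
O → S → L → P → M: 3 + 9 + 14 + 14 = 40
Best route has total 25.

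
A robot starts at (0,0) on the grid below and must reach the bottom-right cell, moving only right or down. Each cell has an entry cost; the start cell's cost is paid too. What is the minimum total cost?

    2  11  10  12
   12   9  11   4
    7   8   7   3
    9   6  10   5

Path [0,0] -> [1,0] -> [2,0] -> [2,1] -> [2,2] -> [2,3] -> [3,3]: 2 + 12 + 7 + 8 + 7 + 3 + 5 = 44.

44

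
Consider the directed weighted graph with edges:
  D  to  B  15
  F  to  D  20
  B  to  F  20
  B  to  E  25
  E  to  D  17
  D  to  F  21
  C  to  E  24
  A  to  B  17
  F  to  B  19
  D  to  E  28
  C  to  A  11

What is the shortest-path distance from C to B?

28

Candidate routes:
C→E→D→B: 24 + 17 + 15 = 56
C→A→B: 11 + 17 = 28
C→E→D→F→B: 24 + 17 + 21 + 19 = 81
Shortest: 28.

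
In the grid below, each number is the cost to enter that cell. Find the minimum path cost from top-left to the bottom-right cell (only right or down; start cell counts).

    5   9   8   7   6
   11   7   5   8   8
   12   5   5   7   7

45

Path r0c0 → r0c1 → r1c1 → r1c2 → r2c2 → r2c3 → r2c4: 5 + 9 + 7 + 5 + 5 + 7 + 7 = 45.
For comparison, the top-then-right route costs 50.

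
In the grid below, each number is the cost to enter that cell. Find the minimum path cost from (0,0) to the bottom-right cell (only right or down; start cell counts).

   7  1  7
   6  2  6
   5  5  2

Path (0,0)→(0,1)→(1,1)→(2,1)→(2,2): 7 + 1 + 2 + 5 + 2 = 17.
(Top row then right column would cost 23.)

17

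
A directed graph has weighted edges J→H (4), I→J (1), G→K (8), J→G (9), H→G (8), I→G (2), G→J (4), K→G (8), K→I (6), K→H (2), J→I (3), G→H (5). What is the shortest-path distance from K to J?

Paths from K to J:
K→H→G→J: 2 + 8 + 4 = 14
K→G→J: 8 + 4 = 12
K→I→J: 6 + 1 = 7
K→I→G→J: 6 + 2 + 4 = 12
Shortest: 7.

7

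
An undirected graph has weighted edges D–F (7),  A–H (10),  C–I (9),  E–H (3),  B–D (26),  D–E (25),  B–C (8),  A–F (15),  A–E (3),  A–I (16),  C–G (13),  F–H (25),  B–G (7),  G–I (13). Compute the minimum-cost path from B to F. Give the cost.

Checking several routes:
B -> G -> I -> A -> F: 7 + 13 + 16 + 15 = 51
B -> C -> I -> A -> F: 8 + 9 + 16 + 15 = 48
B -> D -> F: 26 + 7 = 33
Shortest: 33.

33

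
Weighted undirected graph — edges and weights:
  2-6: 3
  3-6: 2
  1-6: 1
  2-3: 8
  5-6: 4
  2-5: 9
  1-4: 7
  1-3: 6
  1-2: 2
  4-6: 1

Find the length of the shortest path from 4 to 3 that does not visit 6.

Routes from 4 to 3 avoiding 6:
4-1-2-3: 7 + 2 + 8 = 17
4-1-3: 7 + 6 = 13
The minimum is 13.

13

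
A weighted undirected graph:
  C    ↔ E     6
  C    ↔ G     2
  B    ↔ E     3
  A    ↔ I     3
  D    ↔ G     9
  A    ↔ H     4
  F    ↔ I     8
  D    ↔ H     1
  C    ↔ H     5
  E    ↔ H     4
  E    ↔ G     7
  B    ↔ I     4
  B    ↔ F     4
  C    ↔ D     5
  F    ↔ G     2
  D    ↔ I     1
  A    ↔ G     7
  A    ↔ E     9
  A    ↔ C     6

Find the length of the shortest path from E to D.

A few of the E→D routes:
E→C→D: 6 + 5 = 11
E→H→D: 4 + 1 = 5
E→H→A→I→D: 4 + 4 + 3 + 1 = 12
E→B→I→D: 3 + 4 + 1 = 8
The minimum is 5.

5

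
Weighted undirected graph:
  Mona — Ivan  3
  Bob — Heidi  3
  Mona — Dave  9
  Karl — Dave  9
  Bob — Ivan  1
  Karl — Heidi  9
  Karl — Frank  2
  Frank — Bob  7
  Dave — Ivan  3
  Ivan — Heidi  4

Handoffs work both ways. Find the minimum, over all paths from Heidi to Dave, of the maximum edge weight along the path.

3

Comparing a few candidate routes:
Heidi-Ivan-Dave: max(4, 3) = 4
Heidi-Karl-Frank-Bob-Ivan-Dave: max(9, 2, 7, 1, 3) = 9
Heidi-Bob-Ivan-Dave: max(3, 1, 3) = 3
Heidi-Karl-Frank-Bob-Ivan-Mona-Dave: max(9, 2, 7, 1, 3, 9) = 9
The minimum achievable maximum is 3.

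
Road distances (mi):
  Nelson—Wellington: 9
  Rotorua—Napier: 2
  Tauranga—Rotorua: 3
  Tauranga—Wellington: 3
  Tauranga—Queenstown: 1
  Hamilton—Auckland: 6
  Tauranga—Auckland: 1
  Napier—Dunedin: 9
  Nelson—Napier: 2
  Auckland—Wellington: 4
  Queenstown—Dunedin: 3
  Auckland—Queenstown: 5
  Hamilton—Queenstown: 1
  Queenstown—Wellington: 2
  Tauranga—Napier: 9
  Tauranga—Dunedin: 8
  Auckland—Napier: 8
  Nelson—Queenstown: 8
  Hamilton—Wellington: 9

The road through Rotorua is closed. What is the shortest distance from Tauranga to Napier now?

Comparing a few candidate routes:
Tauranga-Napier: 9
Tauranga-Auckland-Napier: 1 + 8 = 9
Tauranga-Queenstown-Dunedin-Napier: 1 + 3 + 9 = 13
Tauranga-Queenstown-Nelson-Napier: 1 + 8 + 2 = 11
The minimum is 9 mi.

9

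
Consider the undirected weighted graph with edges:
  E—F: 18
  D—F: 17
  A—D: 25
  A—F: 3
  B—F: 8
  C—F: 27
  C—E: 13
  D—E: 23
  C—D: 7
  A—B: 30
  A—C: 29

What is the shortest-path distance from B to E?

A few of the B→E routes:
B→F→D→C→E: 8 + 17 + 7 + 13 = 45
B→F→E: 8 + 18 = 26
B→F→D→E: 8 + 17 + 23 = 48
Shortest: 26.

26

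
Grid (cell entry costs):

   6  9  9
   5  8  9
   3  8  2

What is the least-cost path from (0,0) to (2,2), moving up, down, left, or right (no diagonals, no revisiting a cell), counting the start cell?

Best path: [0,0] [1,0] [2,0] [2,1] [2,2]
Cost: 6 + 5 + 3 + 8 + 2 = 24

24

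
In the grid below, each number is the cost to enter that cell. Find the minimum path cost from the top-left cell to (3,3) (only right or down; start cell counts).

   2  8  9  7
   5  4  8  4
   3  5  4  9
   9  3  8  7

33

Take (0,0) -> (1,0) -> (2,0) -> (2,1) -> (3,1) -> (3,2) -> (3,3) for a total of 2 + 5 + 3 + 5 + 3 + 8 + 7 = 33.
(Top row then right column would cost 46.)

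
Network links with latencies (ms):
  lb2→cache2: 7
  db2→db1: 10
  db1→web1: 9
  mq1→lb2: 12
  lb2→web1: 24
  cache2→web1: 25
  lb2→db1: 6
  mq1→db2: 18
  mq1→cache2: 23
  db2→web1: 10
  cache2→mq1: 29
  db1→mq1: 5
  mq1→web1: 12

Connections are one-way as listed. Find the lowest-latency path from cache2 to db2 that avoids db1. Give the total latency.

Candidate routes:
cache2-mq1-db2: 29 + 18 = 47
The minimum is 47 ms.

47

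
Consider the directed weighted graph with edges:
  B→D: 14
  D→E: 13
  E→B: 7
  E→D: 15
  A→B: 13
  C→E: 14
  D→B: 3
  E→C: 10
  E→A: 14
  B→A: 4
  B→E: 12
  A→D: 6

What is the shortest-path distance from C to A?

25

Paths from C to A:
C→E→D→B→A: 14 + 15 + 3 + 4 = 36
C→E→B→A: 14 + 7 + 4 = 25
C→E→A: 14 + 14 = 28
Best route has total 25.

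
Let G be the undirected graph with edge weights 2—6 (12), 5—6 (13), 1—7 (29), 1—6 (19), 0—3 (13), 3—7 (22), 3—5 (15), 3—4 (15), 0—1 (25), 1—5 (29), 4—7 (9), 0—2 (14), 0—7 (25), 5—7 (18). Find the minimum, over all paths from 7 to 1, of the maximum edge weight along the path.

19

Comparing a few candidate routes:
7→4→3→5→6→1: max(9, 15, 15, 13, 19) = 19
7→4→3→0→2→6→1: max(9, 15, 13, 14, 12, 19) = 19
7→5→3→0→2→6→1: max(18, 15, 13, 14, 12, 19) = 19
7→5→6→1: max(18, 13, 19) = 19
7→3→0→2→6→1: max(22, 13, 14, 12, 19) = 22
Smallest bottleneck: 19.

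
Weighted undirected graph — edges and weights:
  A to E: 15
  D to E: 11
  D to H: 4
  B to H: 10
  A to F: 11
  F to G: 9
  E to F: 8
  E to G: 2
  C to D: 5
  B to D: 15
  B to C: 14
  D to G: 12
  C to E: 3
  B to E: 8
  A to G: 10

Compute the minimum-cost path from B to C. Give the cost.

11

Some routes from B to C:
B - E - C: 8 + 3 = 11
B - C: 14
B - H - D - C: 10 + 4 + 5 = 19
Best route has total 11.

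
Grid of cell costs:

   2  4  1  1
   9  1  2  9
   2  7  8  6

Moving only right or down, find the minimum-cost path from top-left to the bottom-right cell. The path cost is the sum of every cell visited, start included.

One optimal route is r0c0 r0c1 r0c2 r0c3 r1c3 r2c3.
Its cost is 2 + 4 + 1 + 1 + 9 + 6 = 23.

23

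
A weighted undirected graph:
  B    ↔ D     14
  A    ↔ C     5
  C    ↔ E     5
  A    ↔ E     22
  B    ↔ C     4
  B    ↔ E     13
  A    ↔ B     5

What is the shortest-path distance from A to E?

10

Comparing a few candidate routes:
A -> B -> C -> E: 5 + 4 + 5 = 14
A -> E: 22
A -> C -> E: 5 + 5 = 10
A -> B -> E: 5 + 13 = 18
The minimum is 10.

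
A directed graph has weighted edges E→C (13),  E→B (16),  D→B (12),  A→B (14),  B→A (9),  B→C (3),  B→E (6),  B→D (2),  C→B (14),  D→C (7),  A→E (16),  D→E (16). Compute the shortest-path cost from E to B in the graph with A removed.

Routes from E to B avoiding A:
E→B: 16
E→C→B: 13 + 14 = 27
Best route has total 16.

16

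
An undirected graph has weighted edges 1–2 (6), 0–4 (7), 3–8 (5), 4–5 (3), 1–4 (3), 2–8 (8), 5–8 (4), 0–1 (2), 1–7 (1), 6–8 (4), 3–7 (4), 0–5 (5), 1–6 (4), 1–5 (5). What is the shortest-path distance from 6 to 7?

5

Comparing a few candidate routes:
6 - 8 - 5 - 4 - 1 - 7: 4 + 4 + 3 + 3 + 1 = 15
6 - 8 - 5 - 1 - 7: 4 + 4 + 5 + 1 = 14
6 - 8 - 3 - 7: 4 + 5 + 4 = 13
6 - 1 - 7: 4 + 1 = 5
Best route has total 5.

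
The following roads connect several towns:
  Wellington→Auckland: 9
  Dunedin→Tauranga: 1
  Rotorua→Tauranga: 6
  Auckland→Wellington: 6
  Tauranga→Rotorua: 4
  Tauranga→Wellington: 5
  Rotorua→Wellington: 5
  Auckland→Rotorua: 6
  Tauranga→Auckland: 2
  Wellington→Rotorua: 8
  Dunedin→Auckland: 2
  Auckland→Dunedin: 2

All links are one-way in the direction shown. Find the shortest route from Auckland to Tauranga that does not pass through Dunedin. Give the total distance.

12

Candidate routes:
Auckland-Wellington-Rotorua-Tauranga: 6 + 8 + 6 = 20
Auckland-Rotorua-Tauranga: 6 + 6 = 12
The minimum is 12.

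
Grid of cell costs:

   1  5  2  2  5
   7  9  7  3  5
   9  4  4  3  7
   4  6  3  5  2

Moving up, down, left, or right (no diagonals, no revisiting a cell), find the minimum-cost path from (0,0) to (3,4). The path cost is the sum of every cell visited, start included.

23

One optimal route is r0c0→r0c1→r0c2→r0c3→r1c3→r2c3→r3c3→r3c4.
Its cost is 1 + 5 + 2 + 2 + 3 + 3 + 5 + 2 = 23.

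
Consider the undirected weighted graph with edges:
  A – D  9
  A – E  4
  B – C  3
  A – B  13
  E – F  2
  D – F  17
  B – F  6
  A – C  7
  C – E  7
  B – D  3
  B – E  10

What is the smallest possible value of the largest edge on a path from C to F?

6

Checking several routes:
C→E→F: max(7, 2) = 7
C→E→A→D→B→F: max(7, 4, 9, 3, 6) = 9
C→A→D→B→F: max(7, 9, 3, 6) = 9
C→A→E→F: max(7, 4, 2) = 7
C→B→F: max(3, 6) = 6
Smallest bottleneck: 6.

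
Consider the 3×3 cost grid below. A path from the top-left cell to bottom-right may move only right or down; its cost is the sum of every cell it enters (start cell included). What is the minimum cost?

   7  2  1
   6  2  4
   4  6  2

Path [0,0] -> [0,1] -> [0,2] -> [1,2] -> [2,2]: 7 + 2 + 1 + 4 + 2 = 16.

16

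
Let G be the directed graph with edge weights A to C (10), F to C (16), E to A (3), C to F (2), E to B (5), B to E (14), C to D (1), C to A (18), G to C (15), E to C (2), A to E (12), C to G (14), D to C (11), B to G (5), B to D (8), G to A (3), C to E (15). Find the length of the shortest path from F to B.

Routes from F to B:
F - C - G - A - E - B: 16 + 14 + 3 + 12 + 5 = 50
F - C - A - E - B: 16 + 18 + 12 + 5 = 51
F - C - E - B: 16 + 15 + 5 = 36
The minimum is 36.

36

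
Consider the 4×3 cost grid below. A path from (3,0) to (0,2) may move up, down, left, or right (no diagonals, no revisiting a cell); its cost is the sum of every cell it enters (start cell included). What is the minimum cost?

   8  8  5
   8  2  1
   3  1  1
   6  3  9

One optimal route is (3,0)→(2,0)→(2,1)→(2,2)→(1,2)→(0,2).
Its cost is 6 + 3 + 1 + 1 + 1 + 5 = 17.

17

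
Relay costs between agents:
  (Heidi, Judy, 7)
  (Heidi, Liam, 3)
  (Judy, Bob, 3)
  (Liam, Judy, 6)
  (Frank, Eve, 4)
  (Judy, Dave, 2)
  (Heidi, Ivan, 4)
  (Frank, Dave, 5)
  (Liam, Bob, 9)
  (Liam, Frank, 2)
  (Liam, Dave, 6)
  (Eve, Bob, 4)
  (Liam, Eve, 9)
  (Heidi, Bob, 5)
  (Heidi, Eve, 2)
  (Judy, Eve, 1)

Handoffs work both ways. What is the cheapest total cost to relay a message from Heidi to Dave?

5

A few of the Heidi→Dave routes:
Heidi - Eve - Judy - Dave: 2 + 1 + 2 = 5
Heidi - Judy - Dave: 7 + 2 = 9
Heidi - Bob - Judy - Dave: 5 + 3 + 2 = 10
Heidi - Liam - Dave: 3 + 6 = 9
The minimum is 5.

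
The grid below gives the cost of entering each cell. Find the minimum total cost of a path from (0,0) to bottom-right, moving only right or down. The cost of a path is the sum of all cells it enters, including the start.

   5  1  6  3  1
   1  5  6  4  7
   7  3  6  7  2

One optimal route is [0,0]→[0,1]→[0,2]→[0,3]→[0,4]→[1,4]→[2,4].
Its cost is 5 + 1 + 6 + 3 + 1 + 7 + 2 = 25.

25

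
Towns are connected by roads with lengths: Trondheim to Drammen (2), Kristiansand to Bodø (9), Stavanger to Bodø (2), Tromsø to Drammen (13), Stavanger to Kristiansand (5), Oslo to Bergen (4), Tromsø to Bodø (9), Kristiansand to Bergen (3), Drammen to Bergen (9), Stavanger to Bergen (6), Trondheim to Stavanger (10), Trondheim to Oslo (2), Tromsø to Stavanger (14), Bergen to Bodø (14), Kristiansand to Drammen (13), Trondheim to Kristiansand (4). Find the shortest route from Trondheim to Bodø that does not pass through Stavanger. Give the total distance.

Some routes from Trondheim to Bodø avoiding Stavanger:
Trondheim→Kristiansand→Bodø: 4 + 9 = 13
Trondheim→Oslo→Bergen→Kristiansand→Bodø: 2 + 4 + 3 + 9 = 18
Trondheim→Oslo→Bergen→Bodø: 2 + 4 + 14 = 20
The minimum is 13.

13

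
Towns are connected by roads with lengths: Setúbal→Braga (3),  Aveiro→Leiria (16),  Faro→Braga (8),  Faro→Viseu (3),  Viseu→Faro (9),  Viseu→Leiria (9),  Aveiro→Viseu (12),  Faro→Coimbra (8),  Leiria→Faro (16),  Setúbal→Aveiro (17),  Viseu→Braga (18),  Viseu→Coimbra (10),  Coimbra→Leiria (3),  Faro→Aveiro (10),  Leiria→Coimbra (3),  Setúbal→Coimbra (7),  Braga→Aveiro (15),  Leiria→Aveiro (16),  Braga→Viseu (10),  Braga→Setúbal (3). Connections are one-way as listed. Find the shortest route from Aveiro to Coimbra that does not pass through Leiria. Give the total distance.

22

Paths from Aveiro to Coimbra avoiding Leiria:
Aveiro - Viseu - Faro - Coimbra: 12 + 9 + 8 = 29
Aveiro - Viseu - Coimbra: 12 + 10 = 22
Aveiro - Viseu - Braga - Setúbal - Coimbra: 12 + 18 + 3 + 7 = 40
Aveiro - Viseu - Faro - Braga - Setúbal - Coimbra: 12 + 9 + 8 + 3 + 7 = 39
Best route has total 22.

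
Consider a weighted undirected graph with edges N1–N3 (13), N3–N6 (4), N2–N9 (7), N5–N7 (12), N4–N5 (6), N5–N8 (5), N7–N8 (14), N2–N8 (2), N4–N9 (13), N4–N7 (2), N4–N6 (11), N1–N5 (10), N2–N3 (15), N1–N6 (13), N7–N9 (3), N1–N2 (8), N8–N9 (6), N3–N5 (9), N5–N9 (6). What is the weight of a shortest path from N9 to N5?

6

Some routes from N9 to N5:
N9-N5: 6
N9-N7-N4-N5: 3 + 2 + 6 = 11
N9-N7-N5: 3 + 12 = 15
N9-N8-N5: 6 + 5 = 11
N9-N2-N8-N5: 7 + 2 + 5 = 14
Shortest: 6.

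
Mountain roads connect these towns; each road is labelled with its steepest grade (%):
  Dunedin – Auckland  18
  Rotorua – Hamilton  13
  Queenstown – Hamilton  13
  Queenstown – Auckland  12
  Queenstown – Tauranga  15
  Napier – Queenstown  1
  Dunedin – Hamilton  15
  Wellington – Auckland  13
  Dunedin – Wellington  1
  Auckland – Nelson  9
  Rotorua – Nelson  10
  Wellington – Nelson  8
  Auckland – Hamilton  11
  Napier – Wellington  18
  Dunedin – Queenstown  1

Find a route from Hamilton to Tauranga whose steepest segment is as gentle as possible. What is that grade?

Comparing a few candidate routes:
Hamilton -> Auckland -> Queenstown -> Tauranga: max(11, 12, 15) = 15
Hamilton -> Auckland -> Wellington -> Dunedin -> Queenstown -> Tauranga: max(11, 13, 1, 1, 15) = 15
Hamilton -> Auckland -> Nelson -> Wellington -> Dunedin -> Queenstown -> Tauranga: max(11, 9, 8, 1, 1, 15) = 15
The minimum achievable maximum is 15%.

15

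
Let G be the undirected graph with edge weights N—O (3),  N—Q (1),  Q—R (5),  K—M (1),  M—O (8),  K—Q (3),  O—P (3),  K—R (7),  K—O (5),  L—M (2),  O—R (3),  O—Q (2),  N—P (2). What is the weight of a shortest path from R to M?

8

A few of the R→M routes:
R→O→K→M: 3 + 5 + 1 = 9
R→Q→K→M: 5 + 3 + 1 = 9
R→O→Q→K→M: 3 + 2 + 3 + 1 = 9
R→K→M: 7 + 1 = 8
R→O→N→Q→K→M: 3 + 3 + 1 + 3 + 1 = 11
Shortest: 8.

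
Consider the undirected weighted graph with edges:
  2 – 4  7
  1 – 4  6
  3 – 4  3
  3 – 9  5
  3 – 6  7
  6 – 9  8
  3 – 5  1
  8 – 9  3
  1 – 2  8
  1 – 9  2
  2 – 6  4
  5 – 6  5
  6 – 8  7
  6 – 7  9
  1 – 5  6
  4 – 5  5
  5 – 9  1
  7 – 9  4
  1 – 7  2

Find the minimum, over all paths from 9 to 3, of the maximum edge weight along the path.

Comparing a few candidate routes:
9 -> 3: max(5) = 5
9 -> 5 -> 3: max(1, 1) = 1
9 -> 5 -> 4 -> 3: max(1, 5, 3) = 5
Best route has worst link 1.

1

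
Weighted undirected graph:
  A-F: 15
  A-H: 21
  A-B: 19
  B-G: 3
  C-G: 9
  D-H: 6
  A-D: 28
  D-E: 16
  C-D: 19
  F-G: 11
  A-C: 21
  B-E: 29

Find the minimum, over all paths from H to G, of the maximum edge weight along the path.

19

Checking several routes:
H → A → C → G: max(21, 21, 9) = 21
H → D → C → G: max(6, 19, 9) = 19
H → A → B → G: max(21, 19, 3) = 21
Best route has worst link 19.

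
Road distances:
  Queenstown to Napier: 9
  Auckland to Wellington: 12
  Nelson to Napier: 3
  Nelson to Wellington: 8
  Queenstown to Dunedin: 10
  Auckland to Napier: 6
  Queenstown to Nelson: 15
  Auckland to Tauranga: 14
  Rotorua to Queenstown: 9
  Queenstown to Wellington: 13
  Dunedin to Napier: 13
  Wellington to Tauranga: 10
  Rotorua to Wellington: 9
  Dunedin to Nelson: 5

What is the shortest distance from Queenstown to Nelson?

12

Checking several routes:
Queenstown-Rotorua-Wellington-Nelson: 9 + 9 + 8 = 26
Queenstown-Dunedin-Nelson: 10 + 5 = 15
Queenstown-Napier-Nelson: 9 + 3 = 12
Queenstown-Nelson: 15
Queenstown-Wellington-Nelson: 13 + 8 = 21
The minimum is 12.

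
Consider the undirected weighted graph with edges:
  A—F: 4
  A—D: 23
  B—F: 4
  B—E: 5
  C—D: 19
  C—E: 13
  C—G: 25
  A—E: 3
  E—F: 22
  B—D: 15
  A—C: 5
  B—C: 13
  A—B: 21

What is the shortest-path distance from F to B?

4

Some routes from F to B:
F → A → E → B: 4 + 3 + 5 = 12
F → A → C → E → B: 4 + 5 + 13 + 5 = 27
F → A → B: 4 + 21 = 25
F → E → B: 22 + 5 = 27
F → A → C → B: 4 + 5 + 13 = 22
F → B: 4
The minimum is 4.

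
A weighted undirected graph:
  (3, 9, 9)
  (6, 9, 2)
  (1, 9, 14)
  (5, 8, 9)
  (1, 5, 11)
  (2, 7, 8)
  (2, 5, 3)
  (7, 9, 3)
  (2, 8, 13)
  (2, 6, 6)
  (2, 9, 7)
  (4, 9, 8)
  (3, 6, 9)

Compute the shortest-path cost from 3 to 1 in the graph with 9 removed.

29

Paths from 3 to 1 avoiding 9:
3 -> 6 -> 2 -> 5 -> 1: 9 + 6 + 3 + 11 = 29
3 -> 6 -> 2 -> 8 -> 5 -> 1: 9 + 6 + 13 + 9 + 11 = 48
Shortest: 29.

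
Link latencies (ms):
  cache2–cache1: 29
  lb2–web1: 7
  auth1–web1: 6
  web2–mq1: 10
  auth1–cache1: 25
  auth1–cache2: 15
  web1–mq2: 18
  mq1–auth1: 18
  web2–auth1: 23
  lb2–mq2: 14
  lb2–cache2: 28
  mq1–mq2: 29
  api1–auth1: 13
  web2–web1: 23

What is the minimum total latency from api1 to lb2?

26

A few of the api1→lb2 routes:
api1→auth1→web1→lb2: 13 + 6 + 7 = 26
api1→auth1→cache2→lb2: 13 + 15 + 28 = 56
api1→auth1→web1→mq2→lb2: 13 + 6 + 18 + 14 = 51
api1→auth1→web2→web1→lb2: 13 + 23 + 23 + 7 = 66
api1→auth1→mq1→web2→web1→lb2: 13 + 18 + 10 + 23 + 7 = 71
Best route has total 26 ms.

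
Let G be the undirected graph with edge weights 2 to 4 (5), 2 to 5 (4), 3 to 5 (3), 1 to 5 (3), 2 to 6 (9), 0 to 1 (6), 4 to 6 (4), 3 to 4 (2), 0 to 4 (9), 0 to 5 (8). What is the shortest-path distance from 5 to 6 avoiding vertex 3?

13

Checking several routes:
5 -> 0 -> 4 -> 6: 8 + 9 + 4 = 21
5 -> 2 -> 4 -> 6: 4 + 5 + 4 = 13
5 -> 2 -> 6: 4 + 9 = 13
Shortest: 13.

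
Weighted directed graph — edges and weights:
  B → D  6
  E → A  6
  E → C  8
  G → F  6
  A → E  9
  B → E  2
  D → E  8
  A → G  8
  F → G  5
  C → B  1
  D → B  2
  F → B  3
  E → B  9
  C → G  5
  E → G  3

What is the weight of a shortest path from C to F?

Routes from C to F:
C→G→F: 5 + 6 = 11
C→B→E→G→F: 1 + 2 + 3 + 6 = 12
C→B→D→E→A→G→F: 1 + 6 + 8 + 6 + 8 + 6 = 35
C→B→E→A→G→F: 1 + 2 + 6 + 8 + 6 = 23
C→B→D→E→G→F: 1 + 6 + 8 + 3 + 6 = 24
Best route has total 11.

11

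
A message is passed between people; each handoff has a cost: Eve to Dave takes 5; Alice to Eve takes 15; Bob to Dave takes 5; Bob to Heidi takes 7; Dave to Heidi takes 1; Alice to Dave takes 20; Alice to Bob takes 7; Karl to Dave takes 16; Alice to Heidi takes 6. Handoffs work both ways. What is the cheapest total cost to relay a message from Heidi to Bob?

Checking several routes:
Heidi-Alice-Bob: 6 + 7 = 13
Heidi-Dave-Bob: 1 + 5 = 6
Heidi-Dave-Alice-Bob: 1 + 20 + 7 = 28
Heidi-Dave-Eve-Alice-Bob: 1 + 5 + 15 + 7 = 28
Heidi-Bob: 7
Shortest: 6.

6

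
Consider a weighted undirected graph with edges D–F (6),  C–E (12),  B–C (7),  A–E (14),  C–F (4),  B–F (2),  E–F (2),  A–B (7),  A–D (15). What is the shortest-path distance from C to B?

6

Some routes from C to B:
C - F - E - A - B: 4 + 2 + 14 + 7 = 27
C - B: 7
C - E - F - B: 12 + 2 + 2 = 16
C - F - B: 4 + 2 = 6
Shortest: 6.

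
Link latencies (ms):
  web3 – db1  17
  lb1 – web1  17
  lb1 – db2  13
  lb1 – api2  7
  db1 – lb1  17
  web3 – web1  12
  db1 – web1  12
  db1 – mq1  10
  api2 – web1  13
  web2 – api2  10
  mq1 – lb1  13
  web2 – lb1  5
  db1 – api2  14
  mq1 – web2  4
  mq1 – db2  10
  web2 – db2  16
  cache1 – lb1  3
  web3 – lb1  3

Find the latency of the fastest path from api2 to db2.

Some routes from api2 to db2:
api2 -> web2 -> db2: 10 + 16 = 26
api2 -> web2 -> lb1 -> db2: 10 + 5 + 13 = 28
api2 -> web2 -> mq1 -> db2: 10 + 4 + 10 = 24
api2 -> lb1 -> db2: 7 + 13 = 20
api2 -> lb1 -> web2 -> mq1 -> db2: 7 + 5 + 4 + 10 = 26
The minimum is 20 ms.

20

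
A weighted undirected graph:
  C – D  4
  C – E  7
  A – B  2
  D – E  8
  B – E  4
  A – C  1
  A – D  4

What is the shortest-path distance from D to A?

Comparing a few candidate routes:
D→E→C→A: 8 + 7 + 1 = 16
D→E→B→A: 8 + 4 + 2 = 14
D→C→A: 4 + 1 = 5
D→A: 4
The minimum is 4.

4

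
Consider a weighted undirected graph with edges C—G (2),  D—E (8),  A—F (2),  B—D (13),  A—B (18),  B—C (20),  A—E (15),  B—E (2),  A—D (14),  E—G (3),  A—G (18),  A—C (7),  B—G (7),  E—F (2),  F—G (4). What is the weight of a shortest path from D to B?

10

A few of the D→B routes:
D-A-F-G-E-B: 14 + 2 + 4 + 3 + 2 = 25
D-A-F-E-B: 14 + 2 + 2 + 2 = 20
D-E-F-G-B: 8 + 2 + 4 + 7 = 21
D-E-G-B: 8 + 3 + 7 = 18
D-E-B: 8 + 2 = 10
D-B: 13
Shortest: 10.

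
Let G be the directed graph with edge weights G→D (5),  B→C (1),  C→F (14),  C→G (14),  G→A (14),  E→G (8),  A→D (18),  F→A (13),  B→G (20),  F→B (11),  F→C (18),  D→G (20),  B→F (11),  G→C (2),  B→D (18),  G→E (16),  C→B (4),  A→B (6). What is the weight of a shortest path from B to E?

31

Routes from B to E:
B→C→F→A→D→G→E: 1 + 14 + 13 + 18 + 20 + 16 = 82
B→D→G→E: 18 + 20 + 16 = 54
B→F→C→G→E: 11 + 18 + 14 + 16 = 59
B→G→E: 20 + 16 = 36
B→C→G→E: 1 + 14 + 16 = 31
B→F→A→D→G→E: 11 + 13 + 18 + 20 + 16 = 78
Best route has total 31.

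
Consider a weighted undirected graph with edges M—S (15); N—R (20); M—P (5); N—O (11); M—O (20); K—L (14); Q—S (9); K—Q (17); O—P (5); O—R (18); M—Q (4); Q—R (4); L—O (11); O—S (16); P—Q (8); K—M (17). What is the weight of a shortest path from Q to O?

A few of the Q→O routes:
Q - M - O: 4 + 20 = 24
Q - S - O: 9 + 16 = 25
Q - M - P - O: 4 + 5 + 5 = 14
Q - P - O: 8 + 5 = 13
Q - R - O: 4 + 18 = 22
The minimum is 13.

13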